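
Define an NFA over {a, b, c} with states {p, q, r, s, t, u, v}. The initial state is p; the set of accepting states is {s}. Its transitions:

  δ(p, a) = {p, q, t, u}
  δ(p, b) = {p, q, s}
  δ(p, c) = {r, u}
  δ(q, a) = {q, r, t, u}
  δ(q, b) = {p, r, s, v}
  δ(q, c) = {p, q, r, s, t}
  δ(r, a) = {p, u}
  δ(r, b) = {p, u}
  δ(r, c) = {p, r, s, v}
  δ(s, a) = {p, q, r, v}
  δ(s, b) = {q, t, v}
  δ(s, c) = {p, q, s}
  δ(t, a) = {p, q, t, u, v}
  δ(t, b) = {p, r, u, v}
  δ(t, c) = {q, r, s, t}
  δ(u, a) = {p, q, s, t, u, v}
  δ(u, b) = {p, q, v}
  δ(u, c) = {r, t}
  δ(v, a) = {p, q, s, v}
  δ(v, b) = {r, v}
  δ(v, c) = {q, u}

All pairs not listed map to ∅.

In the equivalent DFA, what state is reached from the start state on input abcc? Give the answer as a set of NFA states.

Start: {p}.
δ(p,a) = {p, q, t, u}.
Union: {p, q, t, u}.
After a: {p, q, t, u}.
δ(p,b) = {p, q, s}; δ(q,b) = {p, r, s, v}; δ(t,b) = {p, r, u, v}; δ(u,b) = {p, q, v}.
Union: {p, q, r, s, u, v}.
After b: {p, q, r, s, u, v}.
δ(p,c) = {r, u}; δ(q,c) = {p, q, r, s, t}; δ(r,c) = {p, r, s, v}; δ(s,c) = {p, q, s}; δ(u,c) = {r, t}; δ(v,c) = {q, u}.
Union: {p, q, r, s, t, u, v}.
After c: {p, q, r, s, t, u, v}.
δ(p,c) = {r, u}; δ(q,c) = {p, q, r, s, t}; δ(r,c) = {p, r, s, v}; δ(s,c) = {p, q, s}; δ(t,c) = {q, r, s, t}; δ(u,c) = {r, t}; δ(v,c) = {q, u}.
Union: {p, q, r, s, t, u, v}.
After c: {p, q, r, s, t, u, v}.

{p, q, r, s, t, u, v}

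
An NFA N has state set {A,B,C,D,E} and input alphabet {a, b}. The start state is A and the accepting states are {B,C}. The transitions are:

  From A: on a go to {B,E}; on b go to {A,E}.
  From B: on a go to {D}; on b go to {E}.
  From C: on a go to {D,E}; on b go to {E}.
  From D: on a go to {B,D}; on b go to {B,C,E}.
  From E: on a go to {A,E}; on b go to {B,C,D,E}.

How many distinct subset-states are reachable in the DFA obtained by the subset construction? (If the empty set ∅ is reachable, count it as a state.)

8

Start state of the DFA: {A}.
{A} --a--> {B,E}  [new]
{A} --b--> {A,E}  [new]
{B,E} --a--> {A,D,E}  [new]
{B,E} --b--> {B,C,D,E}  [new]
{A,E} --a--> {A,B,E}  [new]
{A,E} --b--> {A,B,C,D,E}  [new]
{A,D,E} --a--> {A,B,D,E}  [new]
{A,D,E} --b--> {A,B,C,D,E}  [seen]
{B,C,D,E} --a--> {A,B,D,E}  [seen]
{B,C,D,E} --b--> {B,C,D,E}  [seen]
{A,B,E} --a--> {A,B,D,E}  [seen]
{A,B,E} --b--> {A,B,C,D,E}  [seen]
{A,B,C,D,E} --a--> {A,B,D,E}  [seen]
{A,B,C,D,E} --b--> {A,B,C,D,E}  [seen]
{A,B,D,E} --a--> {A,B,D,E}  [seen]
{A,B,D,E} --b--> {A,B,C,D,E}  [seen]
Reachable DFA states: {A}, {B,E}, {A,E}, {A,D,E}, {B,C,D,E}, {A,B,E}, {A,B,C,D,E}, {A,B,D,E}.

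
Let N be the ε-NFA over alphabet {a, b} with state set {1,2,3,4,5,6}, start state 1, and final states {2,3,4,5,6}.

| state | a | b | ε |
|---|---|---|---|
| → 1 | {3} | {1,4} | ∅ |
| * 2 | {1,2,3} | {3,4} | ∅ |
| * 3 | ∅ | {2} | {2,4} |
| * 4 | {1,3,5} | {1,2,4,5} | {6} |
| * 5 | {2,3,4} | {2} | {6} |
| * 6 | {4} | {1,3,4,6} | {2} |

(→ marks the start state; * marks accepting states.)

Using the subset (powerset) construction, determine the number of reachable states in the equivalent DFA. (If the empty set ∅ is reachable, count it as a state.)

4

Start state of the DFA: {1} (ε-closure of the NFA start).
{1} --a--> {2,3,4,6}  [new]
{1} --b--> {1,2,4,6}  [new]
{2,3,4,6} --a--> {1,2,3,4,5,6}  [new]
{2,3,4,6} --b--> {1,2,3,4,5,6}  [seen]
{1,2,4,6} --a--> {1,2,3,4,5,6}  [seen]
{1,2,4,6} --b--> {1,2,3,4,5,6}  [seen]
{1,2,3,4,5,6} --a--> {1,2,3,4,5,6}  [seen]
{1,2,3,4,5,6} --b--> {1,2,3,4,5,6}  [seen]
Reachable DFA states: {1}, {2,3,4,6}, {1,2,4,6}, {1,2,3,4,5,6}.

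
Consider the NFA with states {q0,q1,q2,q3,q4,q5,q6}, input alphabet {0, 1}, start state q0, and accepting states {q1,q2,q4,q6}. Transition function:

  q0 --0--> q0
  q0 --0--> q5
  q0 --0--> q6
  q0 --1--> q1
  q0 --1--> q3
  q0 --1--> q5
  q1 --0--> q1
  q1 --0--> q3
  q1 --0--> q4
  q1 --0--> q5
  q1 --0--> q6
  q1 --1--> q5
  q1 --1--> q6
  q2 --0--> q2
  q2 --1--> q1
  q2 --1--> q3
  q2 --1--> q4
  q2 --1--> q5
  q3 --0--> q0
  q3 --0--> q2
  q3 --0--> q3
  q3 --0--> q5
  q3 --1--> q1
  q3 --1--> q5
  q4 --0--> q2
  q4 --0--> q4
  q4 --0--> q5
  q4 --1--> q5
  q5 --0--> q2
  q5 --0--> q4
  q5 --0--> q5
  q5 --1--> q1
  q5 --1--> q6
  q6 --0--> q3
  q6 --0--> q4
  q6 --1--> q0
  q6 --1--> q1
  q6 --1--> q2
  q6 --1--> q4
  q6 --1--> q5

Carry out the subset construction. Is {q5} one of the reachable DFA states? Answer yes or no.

Start state of the DFA: {q0}.
{q0} --0--> {q0,q5,q6}  [new]
{q0} --1--> {q1,q3,q5}  [new]
{q0,q5,q6} --0--> {q0,q2,q3,q4,q5,q6}  [new]
{q0,q5,q6} --1--> {q0,q1,q2,q3,q4,q5,q6}  [new]
{q1,q3,q5} --0--> {q0,q1,q2,q3,q4,q5,q6}  [seen]
{q1,q3,q5} --1--> {q1,q5,q6}  [new]
{q0,q2,q3,q4,q5,q6} --0--> {q0,q2,q3,q4,q5,q6}  [seen]
{q0,q2,q3,q4,q5,q6} --1--> {q0,q1,q2,q3,q4,q5,q6}  [seen]
{q0,q1,q2,q3,q4,q5,q6} --0--> {q0,q1,q2,q3,q4,q5,q6}  [seen]
{q0,q1,q2,q3,q4,q5,q6} --1--> {q0,q1,q2,q3,q4,q5,q6}  [seen]
{q1,q5,q6} --0--> {q1,q2,q3,q4,q5,q6}  [new]
{q1,q5,q6} --1--> {q0,q1,q2,q4,q5,q6}  [new]
{q1,q2,q3,q4,q5,q6} --0--> {q0,q1,q2,q3,q4,q5,q6}  [seen]
{q1,q2,q3,q4,q5,q6} --1--> {q0,q1,q2,q3,q4,q5,q6}  [seen]
{q0,q1,q2,q4,q5,q6} --0--> {q0,q1,q2,q3,q4,q5,q6}  [seen]
{q0,q1,q2,q4,q5,q6} --1--> {q0,q1,q2,q3,q4,q5,q6}  [seen]
Reachable DFA states: {q0}, {q0,q5,q6}, {q1,q3,q5}, {q0,q2,q3,q4,q5,q6}, {q0,q1,q2,q3,q4,q5,q6}, {q1,q5,q6}, {q1,q2,q3,q4,q5,q6}, {q0,q1,q2,q4,q5,q6}.
{q5} is not among them.

no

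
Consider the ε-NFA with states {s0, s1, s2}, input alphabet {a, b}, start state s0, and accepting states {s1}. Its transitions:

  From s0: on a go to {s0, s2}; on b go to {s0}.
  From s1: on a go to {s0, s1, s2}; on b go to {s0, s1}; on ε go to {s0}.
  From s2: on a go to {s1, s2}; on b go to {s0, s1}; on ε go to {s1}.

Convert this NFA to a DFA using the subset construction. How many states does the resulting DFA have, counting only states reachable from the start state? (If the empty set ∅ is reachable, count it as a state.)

Start state of the DFA: {s0} (ε-closure of the NFA start).
{s0} --a--> {s0, s1, s2}  [new]
{s0} --b--> {s0}  [seen]
{s0, s1, s2} --a--> {s0, s1, s2}  [seen]
{s0, s1, s2} --b--> {s0, s1}  [new]
{s0, s1} --a--> {s0, s1, s2}  [seen]
{s0, s1} --b--> {s0, s1}  [seen]
Reachable DFA states: {s0}, {s0, s1, s2}, {s0, s1}.

3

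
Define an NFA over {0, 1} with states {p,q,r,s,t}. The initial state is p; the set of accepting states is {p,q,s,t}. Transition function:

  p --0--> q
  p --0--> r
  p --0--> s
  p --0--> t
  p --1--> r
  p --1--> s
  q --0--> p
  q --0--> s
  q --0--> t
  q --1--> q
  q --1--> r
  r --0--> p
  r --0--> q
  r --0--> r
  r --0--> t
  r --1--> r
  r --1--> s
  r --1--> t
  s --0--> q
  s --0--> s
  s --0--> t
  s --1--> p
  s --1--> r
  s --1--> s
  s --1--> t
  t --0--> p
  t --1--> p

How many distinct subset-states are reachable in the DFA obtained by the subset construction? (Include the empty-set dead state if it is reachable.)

Start state of the DFA: {p}.
{p} --0--> {q,r,s,t}  [new]
{p} --1--> {r,s}  [new]
{q,r,s,t} --0--> {p,q,r,s,t}  [new]
{q,r,s,t} --1--> {p,q,r,s,t}  [seen]
{r,s} --0--> {p,q,r,s,t}  [seen]
{r,s} --1--> {p,r,s,t}  [new]
{p,q,r,s,t} --0--> {p,q,r,s,t}  [seen]
{p,q,r,s,t} --1--> {p,q,r,s,t}  [seen]
{p,r,s,t} --0--> {p,q,r,s,t}  [seen]
{p,r,s,t} --1--> {p,r,s,t}  [seen]
Reachable DFA states: {p}, {q,r,s,t}, {r,s}, {p,q,r,s,t}, {p,r,s,t}.

5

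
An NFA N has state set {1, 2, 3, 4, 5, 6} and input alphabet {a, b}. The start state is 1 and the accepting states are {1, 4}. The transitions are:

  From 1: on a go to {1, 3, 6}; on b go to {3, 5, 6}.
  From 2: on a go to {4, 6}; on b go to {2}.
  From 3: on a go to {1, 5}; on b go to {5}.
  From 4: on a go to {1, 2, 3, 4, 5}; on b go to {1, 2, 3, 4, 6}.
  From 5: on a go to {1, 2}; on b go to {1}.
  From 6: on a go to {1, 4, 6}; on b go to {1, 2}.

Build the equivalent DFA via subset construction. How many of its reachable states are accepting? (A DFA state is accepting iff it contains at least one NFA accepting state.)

Start state of the DFA: {1}.
{1} --a--> {1, 3, 6}  [new]
{1} --b--> {3, 5, 6}  [new]
{1, 3, 6} --a--> {1, 3, 4, 5, 6}  [new]
{1, 3, 6} --b--> {1, 2, 3, 5, 6}  [new]
{3, 5, 6} --a--> {1, 2, 4, 5, 6}  [new]
{3, 5, 6} --b--> {1, 2, 5}  [new]
{1, 3, 4, 5, 6} --a--> {1, 2, 3, 4, 5, 6}  [new]
{1, 3, 4, 5, 6} --b--> {1, 2, 3, 4, 5, 6}  [seen]
{1, 2, 3, 5, 6} --a--> {1, 2, 3, 4, 5, 6}  [seen]
{1, 2, 3, 5, 6} --b--> {1, 2, 3, 5, 6}  [seen]
{1, 2, 4, 5, 6} --a--> {1, 2, 3, 4, 5, 6}  [seen]
{1, 2, 4, 5, 6} --b--> {1, 2, 3, 4, 5, 6}  [seen]
{1, 2, 5} --a--> {1, 2, 3, 4, 6}  [new]
{1, 2, 5} --b--> {1, 2, 3, 5, 6}  [seen]
{1, 2, 3, 4, 5, 6} --a--> {1, 2, 3, 4, 5, 6}  [seen]
{1, 2, 3, 4, 5, 6} --b--> {1, 2, 3, 4, 5, 6}  [seen]
{1, 2, 3, 4, 6} --a--> {1, 2, 3, 4, 5, 6}  [seen]
{1, 2, 3, 4, 6} --b--> {1, 2, 3, 4, 5, 6}  [seen]
Reachable DFA states: {1}, {1, 3, 6}, {3, 5, 6}, {1, 3, 4, 5, 6}, {1, 2, 3, 5, 6}, {1, 2, 4, 5, 6}, {1, 2, 5}, {1, 2, 3, 4, 5, 6}, {1, 2, 3, 4, 6}.
Accepting DFA states (contain an NFA accepting state): {1}, {1, 3, 6}, {1, 3, 4, 5, 6}, {1, 2, 3, 5, 6}, {1, 2, 4, 5, 6}, {1, 2, 5}, {1, 2, 3, 4, 5, 6}, {1, 2, 3, 4, 6}.

8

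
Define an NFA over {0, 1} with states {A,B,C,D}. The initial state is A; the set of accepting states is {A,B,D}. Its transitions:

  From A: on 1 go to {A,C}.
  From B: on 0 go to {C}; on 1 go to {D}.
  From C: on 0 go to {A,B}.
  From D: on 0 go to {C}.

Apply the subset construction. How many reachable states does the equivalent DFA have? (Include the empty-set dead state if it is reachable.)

Start state of the DFA: {A}.
{A} --0--> ∅  [new]
{A} --1--> {A,C}  [new]
∅ --0--> ∅  [seen]
∅ --1--> ∅  [seen]
{A,C} --0--> {A,B}  [new]
{A,C} --1--> {A,C}  [seen]
{A,B} --0--> {C}  [new]
{A,B} --1--> {A,C,D}  [new]
{C} --0--> {A,B}  [seen]
{C} --1--> ∅  [seen]
{A,C,D} --0--> {A,B,C}  [new]
{A,C,D} --1--> {A,C}  [seen]
{A,B,C} --0--> {A,B,C}  [seen]
{A,B,C} --1--> {A,C,D}  [seen]
Reachable DFA states: {A}, ∅, {A,C}, {A,B}, {C}, {A,C,D}, {A,B,C}.

7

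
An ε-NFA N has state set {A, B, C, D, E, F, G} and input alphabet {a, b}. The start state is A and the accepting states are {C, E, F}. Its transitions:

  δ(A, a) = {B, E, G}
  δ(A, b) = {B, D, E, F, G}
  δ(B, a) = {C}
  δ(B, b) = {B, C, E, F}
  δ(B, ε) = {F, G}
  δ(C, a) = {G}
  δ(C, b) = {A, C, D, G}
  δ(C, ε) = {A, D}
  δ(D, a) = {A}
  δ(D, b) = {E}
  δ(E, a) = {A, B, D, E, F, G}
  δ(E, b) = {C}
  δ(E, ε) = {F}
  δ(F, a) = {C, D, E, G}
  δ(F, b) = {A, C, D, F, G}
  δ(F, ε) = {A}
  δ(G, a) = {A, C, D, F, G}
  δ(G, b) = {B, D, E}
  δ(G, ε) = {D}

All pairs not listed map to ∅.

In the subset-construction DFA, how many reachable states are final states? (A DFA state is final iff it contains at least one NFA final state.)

Start state of the DFA: {A} (ε-closure of the NFA start).
{A} --a--> {A, B, D, E, F, G}  [new]
{A} --b--> {A, B, D, E, F, G}  [seen]
{A, B, D, E, F, G} --a--> {A, B, C, D, E, F, G}  [new]
{A, B, D, E, F, G} --b--> {A, B, C, D, E, F, G}  [seen]
{A, B, C, D, E, F, G} --a--> {A, B, C, D, E, F, G}  [seen]
{A, B, C, D, E, F, G} --b--> {A, B, C, D, E, F, G}  [seen]
Reachable DFA states: {A}, {A, B, D, E, F, G}, {A, B, C, D, E, F, G}.
Accepting DFA states (contain an NFA accepting state): {A, B, D, E, F, G}, {A, B, C, D, E, F, G}.

2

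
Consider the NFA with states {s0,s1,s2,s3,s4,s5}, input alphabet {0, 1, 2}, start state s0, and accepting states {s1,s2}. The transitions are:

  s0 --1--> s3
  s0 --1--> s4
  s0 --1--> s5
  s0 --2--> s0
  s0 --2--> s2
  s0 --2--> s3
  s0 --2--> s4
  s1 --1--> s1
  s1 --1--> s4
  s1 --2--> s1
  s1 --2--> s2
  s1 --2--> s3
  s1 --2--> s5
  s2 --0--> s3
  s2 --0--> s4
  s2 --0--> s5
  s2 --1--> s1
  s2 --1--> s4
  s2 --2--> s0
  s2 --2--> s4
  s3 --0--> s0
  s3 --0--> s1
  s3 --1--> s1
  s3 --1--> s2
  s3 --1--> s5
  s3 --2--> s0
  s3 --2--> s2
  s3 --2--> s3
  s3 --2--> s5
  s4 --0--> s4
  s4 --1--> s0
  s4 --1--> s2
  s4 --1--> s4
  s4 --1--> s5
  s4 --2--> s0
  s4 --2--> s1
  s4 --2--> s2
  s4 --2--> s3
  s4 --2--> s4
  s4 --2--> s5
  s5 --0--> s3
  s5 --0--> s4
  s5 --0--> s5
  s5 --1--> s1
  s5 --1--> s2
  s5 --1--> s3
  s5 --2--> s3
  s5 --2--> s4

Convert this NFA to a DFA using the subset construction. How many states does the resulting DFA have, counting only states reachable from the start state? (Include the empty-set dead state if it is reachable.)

6

Start state of the DFA: {s0}.
{s0} --0--> ∅  [new]
{s0} --1--> {s3,s4,s5}  [new]
{s0} --2--> {s0,s2,s3,s4}  [new]
∅ --0--> ∅  [seen]
∅ --1--> ∅  [seen]
∅ --2--> ∅  [seen]
{s3,s4,s5} --0--> {s0,s1,s3,s4,s5}  [new]
{s3,s4,s5} --1--> {s0,s1,s2,s3,s4,s5}  [new]
{s3,s4,s5} --2--> {s0,s1,s2,s3,s4,s5}  [seen]
{s0,s2,s3,s4} --0--> {s0,s1,s3,s4,s5}  [seen]
{s0,s2,s3,s4} --1--> {s0,s1,s2,s3,s4,s5}  [seen]
{s0,s2,s3,s4} --2--> {s0,s1,s2,s3,s4,s5}  [seen]
{s0,s1,s3,s4,s5} --0--> {s0,s1,s3,s4,s5}  [seen]
{s0,s1,s3,s4,s5} --1--> {s0,s1,s2,s3,s4,s5}  [seen]
{s0,s1,s3,s4,s5} --2--> {s0,s1,s2,s3,s4,s5}  [seen]
{s0,s1,s2,s3,s4,s5} --0--> {s0,s1,s3,s4,s5}  [seen]
{s0,s1,s2,s3,s4,s5} --1--> {s0,s1,s2,s3,s4,s5}  [seen]
{s0,s1,s2,s3,s4,s5} --2--> {s0,s1,s2,s3,s4,s5}  [seen]
Reachable DFA states: {s0}, ∅, {s3,s4,s5}, {s0,s2,s3,s4}, {s0,s1,s3,s4,s5}, {s0,s1,s2,s3,s4,s5}.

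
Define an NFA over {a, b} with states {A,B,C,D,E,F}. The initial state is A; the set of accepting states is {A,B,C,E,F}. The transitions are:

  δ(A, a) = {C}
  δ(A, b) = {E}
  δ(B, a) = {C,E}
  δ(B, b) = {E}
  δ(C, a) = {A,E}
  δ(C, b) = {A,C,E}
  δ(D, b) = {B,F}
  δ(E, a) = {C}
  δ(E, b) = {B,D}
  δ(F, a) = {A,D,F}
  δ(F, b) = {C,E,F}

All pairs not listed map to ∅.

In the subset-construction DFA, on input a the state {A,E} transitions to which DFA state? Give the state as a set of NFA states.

δ(A,a) = {C}; δ(E,a) = {C}.
Union: {C}.

{C}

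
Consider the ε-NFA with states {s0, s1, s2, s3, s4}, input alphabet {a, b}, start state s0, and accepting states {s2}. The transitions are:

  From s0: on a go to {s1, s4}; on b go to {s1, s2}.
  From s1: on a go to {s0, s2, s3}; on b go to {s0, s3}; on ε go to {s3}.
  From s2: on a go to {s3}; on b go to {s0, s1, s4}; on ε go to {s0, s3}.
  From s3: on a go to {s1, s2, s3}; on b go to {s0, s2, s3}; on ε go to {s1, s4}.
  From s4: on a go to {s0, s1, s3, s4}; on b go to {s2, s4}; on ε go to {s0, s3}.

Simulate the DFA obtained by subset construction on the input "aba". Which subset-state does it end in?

Start: {s0}.
δ(s0,a) = {s1, s4}.
Union: {s1, s4}.
ε-closure gives {s0, s1, s3, s4}.
After a: {s0, s1, s3, s4}.
δ(s0,b) = {s1, s2}; δ(s1,b) = {s0, s3}; δ(s3,b) = {s0, s2, s3}; δ(s4,b) = {s2, s4}.
Union: {s0, s1, s2, s3, s4}.
After b: {s0, s1, s2, s3, s4}.
δ(s0,a) = {s1, s4}; δ(s1,a) = {s0, s2, s3}; δ(s2,a) = {s3}; δ(s3,a) = {s1, s2, s3}; δ(s4,a) = {s0, s1, s3, s4}.
Union: {s0, s1, s2, s3, s4}.
After a: {s0, s1, s2, s3, s4}.

{s0, s1, s2, s3, s4}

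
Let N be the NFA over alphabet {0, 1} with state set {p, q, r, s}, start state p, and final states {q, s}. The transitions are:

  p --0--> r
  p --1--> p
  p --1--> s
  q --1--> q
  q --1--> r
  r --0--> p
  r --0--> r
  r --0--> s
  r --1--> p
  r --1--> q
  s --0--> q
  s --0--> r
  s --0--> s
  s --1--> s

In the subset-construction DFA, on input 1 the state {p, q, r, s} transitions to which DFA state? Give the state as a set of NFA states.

{p, q, r, s}

δ(p,1) = {p, s}; δ(q,1) = {q, r}; δ(r,1) = {p, q}; δ(s,1) = {s}.
Union: {p, q, r, s}.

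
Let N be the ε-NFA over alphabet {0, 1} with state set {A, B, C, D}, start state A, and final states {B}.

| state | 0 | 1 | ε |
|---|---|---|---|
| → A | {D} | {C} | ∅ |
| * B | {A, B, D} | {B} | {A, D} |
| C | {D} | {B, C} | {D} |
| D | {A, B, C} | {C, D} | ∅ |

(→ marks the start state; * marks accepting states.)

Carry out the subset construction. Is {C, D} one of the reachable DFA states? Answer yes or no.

yes

Start state of the DFA: {A} (ε-closure of the NFA start).
{A} --0--> {D}  [new]
{A} --1--> {C, D}  [new]
{D} --0--> {A, B, C, D}  [new]
{D} --1--> {C, D}  [seen]
{C, D} --0--> {A, B, C, D}  [seen]
{C, D} --1--> {A, B, C, D}  [seen]
{A, B, C, D} --0--> {A, B, C, D}  [seen]
{A, B, C, D} --1--> {A, B, C, D}  [seen]
Reachable DFA states: {A}, {D}, {C, D}, {A, B, C, D}.
{C, D} is among them.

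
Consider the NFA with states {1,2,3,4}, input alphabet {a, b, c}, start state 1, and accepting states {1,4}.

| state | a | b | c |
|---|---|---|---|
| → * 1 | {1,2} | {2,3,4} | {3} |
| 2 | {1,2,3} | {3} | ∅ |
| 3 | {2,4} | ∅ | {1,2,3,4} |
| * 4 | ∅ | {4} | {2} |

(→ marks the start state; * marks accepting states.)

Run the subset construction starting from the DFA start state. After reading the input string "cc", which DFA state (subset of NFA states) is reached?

Start: {1}.
δ(1,c) = {3}.
Union: {3}.
After c: {3}.
δ(3,c) = {1,2,3,4}.
Union: {1,2,3,4}.
After c: {1,2,3,4}.

{1,2,3,4}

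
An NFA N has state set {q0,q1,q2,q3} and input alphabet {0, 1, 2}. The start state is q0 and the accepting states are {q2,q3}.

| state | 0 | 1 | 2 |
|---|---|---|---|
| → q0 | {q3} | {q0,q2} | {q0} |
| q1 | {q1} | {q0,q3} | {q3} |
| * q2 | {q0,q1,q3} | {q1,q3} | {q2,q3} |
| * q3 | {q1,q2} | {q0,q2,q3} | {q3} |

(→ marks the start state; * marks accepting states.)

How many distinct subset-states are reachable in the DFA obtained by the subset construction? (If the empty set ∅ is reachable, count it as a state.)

10

Start state of the DFA: {q0}.
{q0} --0--> {q3}  [new]
{q0} --1--> {q0,q2}  [new]
{q0} --2--> {q0}  [seen]
{q3} --0--> {q1,q2}  [new]
{q3} --1--> {q0,q2,q3}  [new]
{q3} --2--> {q3}  [seen]
{q0,q2} --0--> {q0,q1,q3}  [new]
{q0,q2} --1--> {q0,q1,q2,q3}  [new]
{q0,q2} --2--> {q0,q2,q3}  [seen]
{q1,q2} --0--> {q0,q1,q3}  [seen]
{q1,q2} --1--> {q0,q1,q3}  [seen]
{q1,q2} --2--> {q2,q3}  [new]
{q0,q2,q3} --0--> {q0,q1,q2,q3}  [seen]
{q0,q2,q3} --1--> {q0,q1,q2,q3}  [seen]
{q0,q2,q3} --2--> {q0,q2,q3}  [seen]
{q0,q1,q3} --0--> {q1,q2,q3}  [new]
{q0,q1,q3} --1--> {q0,q2,q3}  [seen]
{q0,q1,q3} --2--> {q0,q3}  [new]
{q0,q1,q2,q3} --0--> {q0,q1,q2,q3}  [seen]
{q0,q1,q2,q3} --1--> {q0,q1,q2,q3}  [seen]
{q0,q1,q2,q3} --2--> {q0,q2,q3}  [seen]
{q2,q3} --0--> {q0,q1,q2,q3}  [seen]
{q2,q3} --1--> {q0,q1,q2,q3}  [seen]
{q2,q3} --2--> {q2,q3}  [seen]
{q1,q2,q3} --0--> {q0,q1,q2,q3}  [seen]
{q1,q2,q3} --1--> {q0,q1,q2,q3}  [seen]
{q1,q2,q3} --2--> {q2,q3}  [seen]
{q0,q3} --0--> {q1,q2,q3}  [seen]
{q0,q3} --1--> {q0,q2,q3}  [seen]
{q0,q3} --2--> {q0,q3}  [seen]
Reachable DFA states: {q0}, {q3}, {q0,q2}, {q1,q2}, {q0,q2,q3}, {q0,q1,q3}, {q0,q1,q2,q3}, {q2,q3}, {q1,q2,q3}, {q0,q3}.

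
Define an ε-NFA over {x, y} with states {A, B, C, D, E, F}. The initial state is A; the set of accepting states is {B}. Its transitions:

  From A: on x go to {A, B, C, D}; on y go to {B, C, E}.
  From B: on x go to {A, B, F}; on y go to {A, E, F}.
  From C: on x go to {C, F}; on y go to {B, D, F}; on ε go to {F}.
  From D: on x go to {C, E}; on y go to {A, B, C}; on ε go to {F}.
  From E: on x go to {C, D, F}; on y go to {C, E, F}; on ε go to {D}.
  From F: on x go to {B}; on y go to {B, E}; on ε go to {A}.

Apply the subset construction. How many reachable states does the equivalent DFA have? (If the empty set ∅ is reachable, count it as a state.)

Start state of the DFA: {A} (ε-closure of the NFA start).
{A} --x--> {A, B, C, D, F}  [new]
{A} --y--> {A, B, C, D, E, F}  [new]
{A, B, C, D, F} --x--> {A, B, C, D, E, F}  [seen]
{A, B, C, D, F} --y--> {A, B, C, D, E, F}  [seen]
{A, B, C, D, E, F} --x--> {A, B, C, D, E, F}  [seen]
{A, B, C, D, E, F} --y--> {A, B, C, D, E, F}  [seen]
Reachable DFA states: {A}, {A, B, C, D, F}, {A, B, C, D, E, F}.

3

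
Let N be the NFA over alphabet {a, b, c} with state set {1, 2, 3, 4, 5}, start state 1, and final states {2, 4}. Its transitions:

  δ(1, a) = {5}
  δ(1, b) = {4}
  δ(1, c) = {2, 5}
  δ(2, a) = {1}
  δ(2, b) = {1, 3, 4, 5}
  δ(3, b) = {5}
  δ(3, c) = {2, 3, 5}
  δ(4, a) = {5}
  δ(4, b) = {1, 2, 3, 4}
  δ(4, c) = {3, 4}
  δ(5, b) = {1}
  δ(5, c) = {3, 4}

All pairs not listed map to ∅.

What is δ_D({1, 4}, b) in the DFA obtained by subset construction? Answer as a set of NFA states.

{1, 2, 3, 4}

δ(1,b) = {4}; δ(4,b) = {1, 2, 3, 4}.
Union: {1, 2, 3, 4}.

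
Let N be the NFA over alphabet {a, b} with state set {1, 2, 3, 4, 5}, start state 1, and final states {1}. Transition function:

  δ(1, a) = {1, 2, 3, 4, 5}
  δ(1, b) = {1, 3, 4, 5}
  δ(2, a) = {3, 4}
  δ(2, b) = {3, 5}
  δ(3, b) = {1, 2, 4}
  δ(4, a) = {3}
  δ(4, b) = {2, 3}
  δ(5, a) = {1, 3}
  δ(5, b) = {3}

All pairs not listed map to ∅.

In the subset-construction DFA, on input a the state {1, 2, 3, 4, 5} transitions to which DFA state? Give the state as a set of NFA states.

δ(1,a) = {1, 2, 3, 4, 5}; δ(2,a) = {3, 4}; δ(3,a) = ∅; δ(4,a) = {3}; δ(5,a) = {1, 3}.
Union: {1, 2, 3, 4, 5}.

{1, 2, 3, 4, 5}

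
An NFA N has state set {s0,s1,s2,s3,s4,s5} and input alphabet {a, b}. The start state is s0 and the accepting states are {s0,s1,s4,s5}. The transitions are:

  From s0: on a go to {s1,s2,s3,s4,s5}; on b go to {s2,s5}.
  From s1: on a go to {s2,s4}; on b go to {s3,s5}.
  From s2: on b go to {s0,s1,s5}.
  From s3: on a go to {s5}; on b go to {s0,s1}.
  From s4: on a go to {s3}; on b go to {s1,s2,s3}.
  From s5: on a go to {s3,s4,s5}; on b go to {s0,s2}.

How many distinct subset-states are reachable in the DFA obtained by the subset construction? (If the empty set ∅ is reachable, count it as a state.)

Start state of the DFA: {s0}.
{s0} --a--> {s1,s2,s3,s4,s5}  [new]
{s0} --b--> {s2,s5}  [new]
{s1,s2,s3,s4,s5} --a--> {s2,s3,s4,s5}  [new]
{s1,s2,s3,s4,s5} --b--> {s0,s1,s2,s3,s5}  [new]
{s2,s5} --a--> {s3,s4,s5}  [new]
{s2,s5} --b--> {s0,s1,s2,s5}  [new]
{s2,s3,s4,s5} --a--> {s3,s4,s5}  [seen]
{s2,s3,s4,s5} --b--> {s0,s1,s2,s3,s5}  [seen]
{s0,s1,s2,s3,s5} --a--> {s1,s2,s3,s4,s5}  [seen]
{s0,s1,s2,s3,s5} --b--> {s0,s1,s2,s3,s5}  [seen]
{s3,s4,s5} --a--> {s3,s4,s5}  [seen]
{s3,s4,s5} --b--> {s0,s1,s2,s3}  [new]
{s0,s1,s2,s5} --a--> {s1,s2,s3,s4,s5}  [seen]
{s0,s1,s2,s5} --b--> {s0,s1,s2,s3,s5}  [seen]
{s0,s1,s2,s3} --a--> {s1,s2,s3,s4,s5}  [seen]
{s0,s1,s2,s3} --b--> {s0,s1,s2,s3,s5}  [seen]
Reachable DFA states: {s0}, {s1,s2,s3,s4,s5}, {s2,s5}, {s2,s3,s4,s5}, {s0,s1,s2,s3,s5}, {s3,s4,s5}, {s0,s1,s2,s5}, {s0,s1,s2,s3}.

8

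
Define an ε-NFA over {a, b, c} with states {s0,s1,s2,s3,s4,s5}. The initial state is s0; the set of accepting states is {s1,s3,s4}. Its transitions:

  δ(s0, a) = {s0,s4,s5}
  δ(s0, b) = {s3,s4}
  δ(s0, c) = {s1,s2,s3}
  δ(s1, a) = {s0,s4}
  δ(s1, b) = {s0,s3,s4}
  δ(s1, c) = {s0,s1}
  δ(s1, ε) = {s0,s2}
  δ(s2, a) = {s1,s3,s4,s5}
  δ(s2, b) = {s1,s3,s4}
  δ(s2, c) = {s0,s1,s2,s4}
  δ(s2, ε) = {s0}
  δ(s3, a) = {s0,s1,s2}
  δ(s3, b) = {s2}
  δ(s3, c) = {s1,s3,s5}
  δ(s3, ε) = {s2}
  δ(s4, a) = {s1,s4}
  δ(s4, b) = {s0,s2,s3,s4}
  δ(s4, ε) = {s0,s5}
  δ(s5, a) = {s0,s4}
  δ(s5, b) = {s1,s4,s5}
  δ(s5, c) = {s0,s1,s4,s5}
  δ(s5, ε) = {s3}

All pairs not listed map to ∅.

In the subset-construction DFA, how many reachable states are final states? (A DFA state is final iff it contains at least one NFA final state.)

3

Start state of the DFA: {s0} (ε-closure of the NFA start).
{s0} --a--> {s0,s2,s3,s4,s5}  [new]
{s0} --b--> {s0,s2,s3,s4,s5}  [seen]
{s0} --c--> {s0,s1,s2,s3}  [new]
{s0,s2,s3,s4,s5} --a--> {s0,s1,s2,s3,s4,s5}  [new]
{s0,s2,s3,s4,s5} --b--> {s0,s1,s2,s3,s4,s5}  [seen]
{s0,s2,s3,s4,s5} --c--> {s0,s1,s2,s3,s4,s5}  [seen]
{s0,s1,s2,s3} --a--> {s0,s1,s2,s3,s4,s5}  [seen]
{s0,s1,s2,s3} --b--> {s0,s1,s2,s3,s4,s5}  [seen]
{s0,s1,s2,s3} --c--> {s0,s1,s2,s3,s4,s5}  [seen]
{s0,s1,s2,s3,s4,s5} --a--> {s0,s1,s2,s3,s4,s5}  [seen]
{s0,s1,s2,s3,s4,s5} --b--> {s0,s1,s2,s3,s4,s5}  [seen]
{s0,s1,s2,s3,s4,s5} --c--> {s0,s1,s2,s3,s4,s5}  [seen]
Reachable DFA states: {s0}, {s0,s2,s3,s4,s5}, {s0,s1,s2,s3}, {s0,s1,s2,s3,s4,s5}.
Accepting DFA states (contain an NFA accepting state): {s0,s2,s3,s4,s5}, {s0,s1,s2,s3}, {s0,s1,s2,s3,s4,s5}.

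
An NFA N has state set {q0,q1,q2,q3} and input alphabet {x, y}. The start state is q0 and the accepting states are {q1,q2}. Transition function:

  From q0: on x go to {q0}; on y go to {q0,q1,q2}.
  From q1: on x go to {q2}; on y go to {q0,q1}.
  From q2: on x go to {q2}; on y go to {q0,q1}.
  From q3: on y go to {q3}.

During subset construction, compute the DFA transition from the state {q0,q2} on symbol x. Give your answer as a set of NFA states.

δ(q0,x) = {q0}; δ(q2,x) = {q2}.
Union: {q0,q2}.

{q0,q2}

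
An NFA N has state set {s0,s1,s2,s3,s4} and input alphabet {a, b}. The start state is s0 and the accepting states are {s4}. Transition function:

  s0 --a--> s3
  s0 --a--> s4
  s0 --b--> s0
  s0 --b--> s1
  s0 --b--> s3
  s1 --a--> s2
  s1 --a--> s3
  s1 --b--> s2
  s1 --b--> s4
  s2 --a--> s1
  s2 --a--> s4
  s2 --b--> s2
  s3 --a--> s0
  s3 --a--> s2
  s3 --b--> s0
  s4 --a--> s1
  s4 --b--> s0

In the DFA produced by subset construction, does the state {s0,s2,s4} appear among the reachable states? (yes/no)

yes

Start state of the DFA: {s0}.
{s0} --a--> {s3,s4}  [new]
{s0} --b--> {s0,s1,s3}  [new]
{s3,s4} --a--> {s0,s1,s2}  [new]
{s3,s4} --b--> {s0}  [seen]
{s0,s1,s3} --a--> {s0,s2,s3,s4}  [new]
{s0,s1,s3} --b--> {s0,s1,s2,s3,s4}  [new]
{s0,s1,s2} --a--> {s1,s2,s3,s4}  [new]
{s0,s1,s2} --b--> {s0,s1,s2,s3,s4}  [seen]
{s0,s2,s3,s4} --a--> {s0,s1,s2,s3,s4}  [seen]
{s0,s2,s3,s4} --b--> {s0,s1,s2,s3}  [new]
{s0,s1,s2,s3,s4} --a--> {s0,s1,s2,s3,s4}  [seen]
{s0,s1,s2,s3,s4} --b--> {s0,s1,s2,s3,s4}  [seen]
{s1,s2,s3,s4} --a--> {s0,s1,s2,s3,s4}  [seen]
{s1,s2,s3,s4} --b--> {s0,s2,s4}  [new]
{s0,s1,s2,s3} --a--> {s0,s1,s2,s3,s4}  [seen]
{s0,s1,s2,s3} --b--> {s0,s1,s2,s3,s4}  [seen]
{s0,s2,s4} --a--> {s1,s3,s4}  [new]
{s0,s2,s4} --b--> {s0,s1,s2,s3}  [seen]
{s1,s3,s4} --a--> {s0,s1,s2,s3}  [seen]
{s1,s3,s4} --b--> {s0,s2,s4}  [seen]
Reachable DFA states: {s0}, {s3,s4}, {s0,s1,s3}, {s0,s1,s2}, {s0,s2,s3,s4}, {s0,s1,s2,s3,s4}, {s1,s2,s3,s4}, {s0,s1,s2,s3}, {s0,s2,s4}, {s1,s3,s4}.
{s0,s2,s4} is among them.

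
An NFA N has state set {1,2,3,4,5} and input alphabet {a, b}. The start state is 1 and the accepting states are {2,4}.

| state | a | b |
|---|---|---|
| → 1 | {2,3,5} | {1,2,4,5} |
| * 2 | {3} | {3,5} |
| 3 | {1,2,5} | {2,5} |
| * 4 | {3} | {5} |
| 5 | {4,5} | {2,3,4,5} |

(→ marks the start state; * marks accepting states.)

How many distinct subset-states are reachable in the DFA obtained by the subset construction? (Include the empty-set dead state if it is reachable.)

5

Start state of the DFA: {1}.
{1} --a--> {2,3,5}  [new]
{1} --b--> {1,2,4,5}  [new]
{2,3,5} --a--> {1,2,3,4,5}  [new]
{2,3,5} --b--> {2,3,4,5}  [new]
{1,2,4,5} --a--> {2,3,4,5}  [seen]
{1,2,4,5} --b--> {1,2,3,4,5}  [seen]
{1,2,3,4,5} --a--> {1,2,3,4,5}  [seen]
{1,2,3,4,5} --b--> {1,2,3,4,5}  [seen]
{2,3,4,5} --a--> {1,2,3,4,5}  [seen]
{2,3,4,5} --b--> {2,3,4,5}  [seen]
Reachable DFA states: {1}, {2,3,5}, {1,2,4,5}, {1,2,3,4,5}, {2,3,4,5}.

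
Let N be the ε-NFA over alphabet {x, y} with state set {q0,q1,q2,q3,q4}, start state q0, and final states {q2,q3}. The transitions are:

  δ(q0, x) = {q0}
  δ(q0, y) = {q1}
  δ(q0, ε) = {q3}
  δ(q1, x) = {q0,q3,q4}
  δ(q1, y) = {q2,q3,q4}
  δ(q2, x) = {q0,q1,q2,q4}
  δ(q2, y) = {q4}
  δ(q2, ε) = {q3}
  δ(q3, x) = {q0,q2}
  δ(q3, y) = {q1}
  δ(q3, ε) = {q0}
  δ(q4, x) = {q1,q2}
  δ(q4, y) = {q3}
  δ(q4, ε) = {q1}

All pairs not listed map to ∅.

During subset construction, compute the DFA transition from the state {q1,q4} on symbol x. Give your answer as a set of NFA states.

{q0,q1,q2,q3,q4}

δ(q1,x) = {q0,q3,q4}; δ(q4,x) = {q1,q2}.
Union: {q0,q1,q2,q3,q4}.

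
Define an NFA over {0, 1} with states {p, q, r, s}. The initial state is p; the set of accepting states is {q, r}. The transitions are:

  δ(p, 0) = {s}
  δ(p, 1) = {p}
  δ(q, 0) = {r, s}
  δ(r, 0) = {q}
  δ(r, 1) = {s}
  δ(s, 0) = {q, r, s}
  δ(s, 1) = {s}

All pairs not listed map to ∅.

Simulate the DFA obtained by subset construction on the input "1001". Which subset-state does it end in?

Start: {p}.
δ(p,1) = {p}.
Union: {p}.
After 1: {p}.
δ(p,0) = {s}.
Union: {s}.
After 0: {s}.
δ(s,0) = {q, r, s}.
Union: {q, r, s}.
After 0: {q, r, s}.
δ(q,1) = ∅; δ(r,1) = {s}; δ(s,1) = {s}.
Union: {s}.
After 1: {s}.

{s}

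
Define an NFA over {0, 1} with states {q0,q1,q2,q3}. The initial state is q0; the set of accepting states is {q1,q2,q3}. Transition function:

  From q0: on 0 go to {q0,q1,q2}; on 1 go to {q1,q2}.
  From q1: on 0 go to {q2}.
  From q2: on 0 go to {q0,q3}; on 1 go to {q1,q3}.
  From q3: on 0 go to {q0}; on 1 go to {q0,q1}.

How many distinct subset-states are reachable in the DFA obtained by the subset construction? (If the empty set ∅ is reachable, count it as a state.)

Start state of the DFA: {q0}.
{q0} --0--> {q0,q1,q2}  [new]
{q0} --1--> {q1,q2}  [new]
{q0,q1,q2} --0--> {q0,q1,q2,q3}  [new]
{q0,q1,q2} --1--> {q1,q2,q3}  [new]
{q1,q2} --0--> {q0,q2,q3}  [new]
{q1,q2} --1--> {q1,q3}  [new]
{q0,q1,q2,q3} --0--> {q0,q1,q2,q3}  [seen]
{q0,q1,q2,q3} --1--> {q0,q1,q2,q3}  [seen]
{q1,q2,q3} --0--> {q0,q2,q3}  [seen]
{q1,q2,q3} --1--> {q0,q1,q3}  [new]
{q0,q2,q3} --0--> {q0,q1,q2,q3}  [seen]
{q0,q2,q3} --1--> {q0,q1,q2,q3}  [seen]
{q1,q3} --0--> {q0,q2}  [new]
{q1,q3} --1--> {q0,q1}  [new]
{q0,q1,q3} --0--> {q0,q1,q2}  [seen]
{q0,q1,q3} --1--> {q0,q1,q2}  [seen]
{q0,q2} --0--> {q0,q1,q2,q3}  [seen]
{q0,q2} --1--> {q1,q2,q3}  [seen]
{q0,q1} --0--> {q0,q1,q2}  [seen]
{q0,q1} --1--> {q1,q2}  [seen]
Reachable DFA states: {q0}, {q0,q1,q2}, {q1,q2}, {q0,q1,q2,q3}, {q1,q2,q3}, {q0,q2,q3}, {q1,q3}, {q0,q1,q3}, {q0,q2}, {q0,q1}.

10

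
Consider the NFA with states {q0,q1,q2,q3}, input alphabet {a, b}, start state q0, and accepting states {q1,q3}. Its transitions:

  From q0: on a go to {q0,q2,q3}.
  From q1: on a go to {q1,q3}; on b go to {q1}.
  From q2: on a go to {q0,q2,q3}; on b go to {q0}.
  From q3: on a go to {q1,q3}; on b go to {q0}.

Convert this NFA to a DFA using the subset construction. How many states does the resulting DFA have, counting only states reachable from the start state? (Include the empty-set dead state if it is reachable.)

Start state of the DFA: {q0}.
{q0} --a--> {q0,q2,q3}  [new]
{q0} --b--> ∅  [new]
{q0,q2,q3} --a--> {q0,q1,q2,q3}  [new]
{q0,q2,q3} --b--> {q0}  [seen]
∅ --a--> ∅  [seen]
∅ --b--> ∅  [seen]
{q0,q1,q2,q3} --a--> {q0,q1,q2,q3}  [seen]
{q0,q1,q2,q3} --b--> {q0,q1}  [new]
{q0,q1} --a--> {q0,q1,q2,q3}  [seen]
{q0,q1} --b--> {q1}  [new]
{q1} --a--> {q1,q3}  [new]
{q1} --b--> {q1}  [seen]
{q1,q3} --a--> {q1,q3}  [seen]
{q1,q3} --b--> {q0,q1}  [seen]
Reachable DFA states: {q0}, {q0,q2,q3}, ∅, {q0,q1,q2,q3}, {q0,q1}, {q1}, {q1,q3}.

7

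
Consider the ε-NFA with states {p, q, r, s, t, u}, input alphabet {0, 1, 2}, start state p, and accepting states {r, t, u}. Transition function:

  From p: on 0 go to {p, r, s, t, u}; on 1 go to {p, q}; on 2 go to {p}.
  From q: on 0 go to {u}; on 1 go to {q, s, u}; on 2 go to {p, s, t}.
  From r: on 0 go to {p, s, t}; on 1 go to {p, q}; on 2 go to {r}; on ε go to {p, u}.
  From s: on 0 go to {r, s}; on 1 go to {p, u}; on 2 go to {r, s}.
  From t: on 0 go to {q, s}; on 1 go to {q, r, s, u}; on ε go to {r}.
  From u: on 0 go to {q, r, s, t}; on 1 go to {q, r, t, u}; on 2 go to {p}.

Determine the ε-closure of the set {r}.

{p, r, u}

Begin with {r}.
r →ε {p, u}; add p, u.
ε-closure = {p, r, u}.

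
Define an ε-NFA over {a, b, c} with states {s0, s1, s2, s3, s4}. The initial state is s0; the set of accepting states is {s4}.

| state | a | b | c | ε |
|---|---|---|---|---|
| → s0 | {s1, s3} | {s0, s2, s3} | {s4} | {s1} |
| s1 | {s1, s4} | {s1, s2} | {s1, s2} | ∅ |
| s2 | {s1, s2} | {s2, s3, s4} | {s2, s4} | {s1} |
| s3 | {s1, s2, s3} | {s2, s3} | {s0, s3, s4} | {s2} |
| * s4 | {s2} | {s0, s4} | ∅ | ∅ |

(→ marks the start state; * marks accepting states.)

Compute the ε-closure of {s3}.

{s1, s2, s3}

Begin with {s3}.
s3 →ε {s2}; add s2.
s2 →ε {s1}; add s1.
ε-closure = {s1, s2, s3}.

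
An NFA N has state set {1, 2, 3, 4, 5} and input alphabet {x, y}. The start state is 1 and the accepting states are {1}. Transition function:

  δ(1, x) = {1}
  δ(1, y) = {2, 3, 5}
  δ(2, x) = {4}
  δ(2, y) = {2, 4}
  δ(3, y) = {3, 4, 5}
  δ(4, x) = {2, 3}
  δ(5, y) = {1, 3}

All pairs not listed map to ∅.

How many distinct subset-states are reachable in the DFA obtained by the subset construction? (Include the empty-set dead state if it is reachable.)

9

Start state of the DFA: {1}.
{1} --x--> {1}  [seen]
{1} --y--> {2, 3, 5}  [new]
{2, 3, 5} --x--> {4}  [new]
{2, 3, 5} --y--> {1, 2, 3, 4, 5}  [new]
{4} --x--> {2, 3}  [new]
{4} --y--> ∅  [new]
{1, 2, 3, 4, 5} --x--> {1, 2, 3, 4}  [new]
{1, 2, 3, 4, 5} --y--> {1, 2, 3, 4, 5}  [seen]
{2, 3} --x--> {4}  [seen]
{2, 3} --y--> {2, 3, 4, 5}  [new]
∅ --x--> ∅  [seen]
∅ --y--> ∅  [seen]
{1, 2, 3, 4} --x--> {1, 2, 3, 4}  [seen]
{1, 2, 3, 4} --y--> {2, 3, 4, 5}  [seen]
{2, 3, 4, 5} --x--> {2, 3, 4}  [new]
{2, 3, 4, 5} --y--> {1, 2, 3, 4, 5}  [seen]
{2, 3, 4} --x--> {2, 3, 4}  [seen]
{2, 3, 4} --y--> {2, 3, 4, 5}  [seen]
Reachable DFA states: {1}, {2, 3, 5}, {4}, {1, 2, 3, 4, 5}, {2, 3}, ∅, {1, 2, 3, 4}, {2, 3, 4, 5}, {2, 3, 4}.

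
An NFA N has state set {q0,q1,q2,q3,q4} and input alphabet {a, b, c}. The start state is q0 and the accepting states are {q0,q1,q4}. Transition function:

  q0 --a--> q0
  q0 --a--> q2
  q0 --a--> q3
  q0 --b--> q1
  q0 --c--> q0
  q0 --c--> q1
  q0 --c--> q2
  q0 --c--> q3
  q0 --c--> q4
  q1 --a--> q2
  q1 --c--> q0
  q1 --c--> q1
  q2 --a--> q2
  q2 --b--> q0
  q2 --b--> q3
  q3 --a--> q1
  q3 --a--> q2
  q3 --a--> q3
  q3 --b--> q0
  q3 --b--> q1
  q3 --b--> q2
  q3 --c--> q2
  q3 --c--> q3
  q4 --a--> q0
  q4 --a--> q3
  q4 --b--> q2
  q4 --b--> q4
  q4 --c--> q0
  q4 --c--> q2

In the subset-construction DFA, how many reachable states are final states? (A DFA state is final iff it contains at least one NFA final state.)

Start state of the DFA: {q0}.
{q0} --a--> {q0,q2,q3}  [new]
{q0} --b--> {q1}  [new]
{q0} --c--> {q0,q1,q2,q3,q4}  [new]
{q0,q2,q3} --a--> {q0,q1,q2,q3}  [new]
{q0,q2,q3} --b--> {q0,q1,q2,q3}  [seen]
{q0,q2,q3} --c--> {q0,q1,q2,q3,q4}  [seen]
{q1} --a--> {q2}  [new]
{q1} --b--> ∅  [new]
{q1} --c--> {q0,q1}  [new]
{q0,q1,q2,q3,q4} --a--> {q0,q1,q2,q3}  [seen]
{q0,q1,q2,q3,q4} --b--> {q0,q1,q2,q3,q4}  [seen]
{q0,q1,q2,q3,q4} --c--> {q0,q1,q2,q3,q4}  [seen]
{q0,q1,q2,q3} --a--> {q0,q1,q2,q3}  [seen]
{q0,q1,q2,q3} --b--> {q0,q1,q2,q3}  [seen]
{q0,q1,q2,q3} --c--> {q0,q1,q2,q3,q4}  [seen]
{q2} --a--> {q2}  [seen]
{q2} --b--> {q0,q3}  [new]
{q2} --c--> ∅  [seen]
∅ --a--> ∅  [seen]
∅ --b--> ∅  [seen]
∅ --c--> ∅  [seen]
{q0,q1} --a--> {q0,q2,q3}  [seen]
{q0,q1} --b--> {q1}  [seen]
{q0,q1} --c--> {q0,q1,q2,q3,q4}  [seen]
{q0,q3} --a--> {q0,q1,q2,q3}  [seen]
{q0,q3} --b--> {q0,q1,q2}  [new]
{q0,q3} --c--> {q0,q1,q2,q3,q4}  [seen]
{q0,q1,q2} --a--> {q0,q2,q3}  [seen]
{q0,q1,q2} --b--> {q0,q1,q3}  [new]
{q0,q1,q2} --c--> {q0,q1,q2,q3,q4}  [seen]
{q0,q1,q3} --a--> {q0,q1,q2,q3}  [seen]
{q0,q1,q3} --b--> {q0,q1,q2}  [seen]
{q0,q1,q3} --c--> {q0,q1,q2,q3,q4}  [seen]
Reachable DFA states: {q0}, {q0,q2,q3}, {q1}, {q0,q1,q2,q3,q4}, {q0,q1,q2,q3}, {q2}, ∅, {q0,q1}, {q0,q3}, {q0,q1,q2}, {q0,q1,q3}.
Accepting DFA states (contain an NFA accepting state): {q0}, {q0,q2,q3}, {q1}, {q0,q1,q2,q3,q4}, {q0,q1,q2,q3}, {q0,q1}, {q0,q3}, {q0,q1,q2}, {q0,q1,q3}.

9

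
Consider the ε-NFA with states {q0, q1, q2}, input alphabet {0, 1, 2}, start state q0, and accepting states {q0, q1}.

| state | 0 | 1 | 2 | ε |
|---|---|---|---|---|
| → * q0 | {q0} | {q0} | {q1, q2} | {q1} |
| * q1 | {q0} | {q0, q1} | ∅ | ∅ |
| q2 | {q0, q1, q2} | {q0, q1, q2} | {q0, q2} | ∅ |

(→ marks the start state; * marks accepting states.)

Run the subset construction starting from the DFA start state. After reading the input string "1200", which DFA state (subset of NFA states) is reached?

{q0, q1, q2}

Start: {q0, q1}.
δ(q0,1) = {q0}; δ(q1,1) = {q0, q1}.
Union: {q0, q1}.
After 1: {q0, q1}.
δ(q0,2) = {q1, q2}; δ(q1,2) = ∅.
Union: {q1, q2}.
After 2: {q1, q2}.
δ(q1,0) = {q0}; δ(q2,0) = {q0, q1, q2}.
Union: {q0, q1, q2}.
After 0: {q0, q1, q2}.
δ(q0,0) = {q0}; δ(q1,0) = {q0}; δ(q2,0) = {q0, q1, q2}.
Union: {q0, q1, q2}.
After 0: {q0, q1, q2}.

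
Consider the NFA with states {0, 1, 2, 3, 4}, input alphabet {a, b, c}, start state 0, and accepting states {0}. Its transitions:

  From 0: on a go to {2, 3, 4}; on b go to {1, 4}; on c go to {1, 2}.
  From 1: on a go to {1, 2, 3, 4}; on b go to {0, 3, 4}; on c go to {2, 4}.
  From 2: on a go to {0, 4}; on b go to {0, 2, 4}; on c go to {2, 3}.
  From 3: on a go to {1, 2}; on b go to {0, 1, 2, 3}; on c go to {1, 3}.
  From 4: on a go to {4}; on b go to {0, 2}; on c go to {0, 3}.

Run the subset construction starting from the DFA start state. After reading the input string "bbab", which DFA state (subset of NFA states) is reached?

{0, 1, 2, 3, 4}

Start: {0}.
δ(0,b) = {1, 4}.
Union: {1, 4}.
After b: {1, 4}.
δ(1,b) = {0, 3, 4}; δ(4,b) = {0, 2}.
Union: {0, 2, 3, 4}.
After b: {0, 2, 3, 4}.
δ(0,a) = {2, 3, 4}; δ(2,a) = {0, 4}; δ(3,a) = {1, 2}; δ(4,a) = {4}.
Union: {0, 1, 2, 3, 4}.
After a: {0, 1, 2, 3, 4}.
δ(0,b) = {1, 4}; δ(1,b) = {0, 3, 4}; δ(2,b) = {0, 2, 4}; δ(3,b) = {0, 1, 2, 3}; δ(4,b) = {0, 2}.
Union: {0, 1, 2, 3, 4}.
After b: {0, 1, 2, 3, 4}.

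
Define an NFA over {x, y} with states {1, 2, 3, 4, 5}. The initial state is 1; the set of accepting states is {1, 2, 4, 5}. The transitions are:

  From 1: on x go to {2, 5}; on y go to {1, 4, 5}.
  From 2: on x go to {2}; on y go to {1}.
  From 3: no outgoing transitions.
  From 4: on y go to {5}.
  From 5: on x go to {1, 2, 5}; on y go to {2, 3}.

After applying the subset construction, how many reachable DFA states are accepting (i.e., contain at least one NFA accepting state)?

Start state of the DFA: {1}.
{1} --x--> {2, 5}  [new]
{1} --y--> {1, 4, 5}  [new]
{2, 5} --x--> {1, 2, 5}  [new]
{2, 5} --y--> {1, 2, 3}  [new]
{1, 4, 5} --x--> {1, 2, 5}  [seen]
{1, 4, 5} --y--> {1, 2, 3, 4, 5}  [new]
{1, 2, 5} --x--> {1, 2, 5}  [seen]
{1, 2, 5} --y--> {1, 2, 3, 4, 5}  [seen]
{1, 2, 3} --x--> {2, 5}  [seen]
{1, 2, 3} --y--> {1, 4, 5}  [seen]
{1, 2, 3, 4, 5} --x--> {1, 2, 5}  [seen]
{1, 2, 3, 4, 5} --y--> {1, 2, 3, 4, 5}  [seen]
Reachable DFA states: {1}, {2, 5}, {1, 4, 5}, {1, 2, 5}, {1, 2, 3}, {1, 2, 3, 4, 5}.
Accepting DFA states (contain an NFA accepting state): {1}, {2, 5}, {1, 4, 5}, {1, 2, 5}, {1, 2, 3}, {1, 2, 3, 4, 5}.

6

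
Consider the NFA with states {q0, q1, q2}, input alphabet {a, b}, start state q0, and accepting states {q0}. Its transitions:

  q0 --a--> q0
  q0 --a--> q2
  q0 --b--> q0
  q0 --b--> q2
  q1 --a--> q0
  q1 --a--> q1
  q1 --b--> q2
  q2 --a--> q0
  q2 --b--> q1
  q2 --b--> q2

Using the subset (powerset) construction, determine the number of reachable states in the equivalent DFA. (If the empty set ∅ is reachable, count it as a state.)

3

Start state of the DFA: {q0}.
{q0} --a--> {q0, q2}  [new]
{q0} --b--> {q0, q2}  [seen]
{q0, q2} --a--> {q0, q2}  [seen]
{q0, q2} --b--> {q0, q1, q2}  [new]
{q0, q1, q2} --a--> {q0, q1, q2}  [seen]
{q0, q1, q2} --b--> {q0, q1, q2}  [seen]
Reachable DFA states: {q0}, {q0, q2}, {q0, q1, q2}.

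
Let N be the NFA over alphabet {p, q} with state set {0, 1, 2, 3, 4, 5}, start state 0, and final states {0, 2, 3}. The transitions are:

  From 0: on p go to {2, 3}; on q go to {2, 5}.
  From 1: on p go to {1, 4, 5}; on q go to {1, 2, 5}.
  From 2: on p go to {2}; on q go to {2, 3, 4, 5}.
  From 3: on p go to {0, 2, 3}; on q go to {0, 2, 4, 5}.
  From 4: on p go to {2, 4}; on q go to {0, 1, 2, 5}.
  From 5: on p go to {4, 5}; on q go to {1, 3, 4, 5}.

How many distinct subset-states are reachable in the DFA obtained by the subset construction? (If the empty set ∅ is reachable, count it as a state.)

Start state of the DFA: {0}.
{0} --p--> {2, 3}  [new]
{0} --q--> {2, 5}  [new]
{2, 3} --p--> {0, 2, 3}  [new]
{2, 3} --q--> {0, 2, 3, 4, 5}  [new]
{2, 5} --p--> {2, 4, 5}  [new]
{2, 5} --q--> {1, 2, 3, 4, 5}  [new]
{0, 2, 3} --p--> {0, 2, 3}  [seen]
{0, 2, 3} --q--> {0, 2, 3, 4, 5}  [seen]
{0, 2, 3, 4, 5} --p--> {0, 2, 3, 4, 5}  [seen]
{0, 2, 3, 4, 5} --q--> {0, 1, 2, 3, 4, 5}  [new]
{2, 4, 5} --p--> {2, 4, 5}  [seen]
{2, 4, 5} --q--> {0, 1, 2, 3, 4, 5}  [seen]
{1, 2, 3, 4, 5} --p--> {0, 1, 2, 3, 4, 5}  [seen]
{1, 2, 3, 4, 5} --q--> {0, 1, 2, 3, 4, 5}  [seen]
{0, 1, 2, 3, 4, 5} --p--> {0, 1, 2, 3, 4, 5}  [seen]
{0, 1, 2, 3, 4, 5} --q--> {0, 1, 2, 3, 4, 5}  [seen]
Reachable DFA states: {0}, {2, 3}, {2, 5}, {0, 2, 3}, {0, 2, 3, 4, 5}, {2, 4, 5}, {1, 2, 3, 4, 5}, {0, 1, 2, 3, 4, 5}.

8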